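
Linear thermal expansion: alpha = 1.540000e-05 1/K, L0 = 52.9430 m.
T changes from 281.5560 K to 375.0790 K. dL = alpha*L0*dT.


dT = 93.5230 K
dL = 1.540000e-05 * 52.9430 * 93.5230 = 0.076251 m
L_final = 53.019251 m

dL = 0.076251 m


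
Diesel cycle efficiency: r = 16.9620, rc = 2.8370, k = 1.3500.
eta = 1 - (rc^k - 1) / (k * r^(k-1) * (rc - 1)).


r^(k-1) = 2.6935
rc^k = 4.0866
eta = 0.5379 = 53.7919%

53.7919%


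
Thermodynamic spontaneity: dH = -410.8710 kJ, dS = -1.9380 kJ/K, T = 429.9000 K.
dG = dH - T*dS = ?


T*dS = 429.9000 * -1.9380 = -833.1462 kJ
dG = -410.8710 + 833.1462 = 422.2752 kJ (non-spontaneous)

dG = 422.2752 kJ, non-spontaneous


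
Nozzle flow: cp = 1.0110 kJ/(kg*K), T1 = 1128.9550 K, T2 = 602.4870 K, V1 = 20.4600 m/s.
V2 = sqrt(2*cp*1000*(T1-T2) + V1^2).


dT = 526.4680 K
2*cp*1000*dT = 1064518.2960
V1^2 = 418.6116
V2 = sqrt(1064936.9076) = 1031.9578 m/s

1031.9578 m/s


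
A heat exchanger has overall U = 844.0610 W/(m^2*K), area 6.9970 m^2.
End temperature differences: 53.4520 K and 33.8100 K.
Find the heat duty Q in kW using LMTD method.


LMTD = 42.8839 K
Q = 844.0610 * 6.9970 * 42.8839 = 253267.7659 W = 253.2678 kW

253.2678 kW


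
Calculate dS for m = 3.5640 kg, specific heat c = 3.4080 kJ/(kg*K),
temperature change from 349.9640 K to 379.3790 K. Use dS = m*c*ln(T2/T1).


T2/T1 = 1.0841
ln(T2/T1) = 0.0807
dS = 3.5640 * 3.4080 * 0.0807 = 0.9803 kJ/K

0.9803 kJ/K


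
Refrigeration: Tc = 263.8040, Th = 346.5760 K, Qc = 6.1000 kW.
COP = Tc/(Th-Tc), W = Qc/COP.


COP = 263.8040 / 82.7720 = 3.1871
W = 6.1000 / 3.1871 = 1.9140 kW

COP = 3.1871, W = 1.9140 kW


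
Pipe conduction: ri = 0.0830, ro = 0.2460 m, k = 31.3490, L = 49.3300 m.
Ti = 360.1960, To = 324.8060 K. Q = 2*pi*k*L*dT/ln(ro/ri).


dT = 35.3900 K
ln(ro/ri) = 1.0865
Q = 2*pi*31.3490*49.3300*35.3900 / 1.0865 = 316496.6619 W

316496.6619 W


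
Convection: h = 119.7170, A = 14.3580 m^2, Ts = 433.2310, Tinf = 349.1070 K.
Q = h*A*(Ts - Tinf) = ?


dT = 84.1240 K
Q = 119.7170 * 14.3580 * 84.1240 = 144600.4648 W

144600.4648 W


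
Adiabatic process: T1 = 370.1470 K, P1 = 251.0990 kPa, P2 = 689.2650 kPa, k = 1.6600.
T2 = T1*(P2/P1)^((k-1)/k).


(k-1)/k = 0.3976
(P2/P1)^exp = 1.4940
T2 = 370.1470 * 1.4940 = 553.0113 K

553.0113 K


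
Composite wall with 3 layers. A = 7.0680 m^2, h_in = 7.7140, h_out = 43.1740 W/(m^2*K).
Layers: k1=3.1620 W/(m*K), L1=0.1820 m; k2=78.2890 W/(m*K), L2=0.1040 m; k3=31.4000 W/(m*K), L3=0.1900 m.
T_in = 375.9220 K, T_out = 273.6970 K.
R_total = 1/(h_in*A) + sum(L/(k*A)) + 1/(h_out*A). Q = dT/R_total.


R_conv_in = 1/(7.7140*7.0680) = 0.0183
R_1 = 0.1820/(3.1620*7.0680) = 0.0081
R_2 = 0.1040/(78.2890*7.0680) = 0.0002
R_3 = 0.1900/(31.4000*7.0680) = 0.0009
R_conv_out = 1/(43.1740*7.0680) = 0.0033
R_total = 0.0308 K/W
Q = 102.2250 / 0.0308 = 3318.3839 W

R_total = 0.0308 K/W, Q = 3318.3839 W


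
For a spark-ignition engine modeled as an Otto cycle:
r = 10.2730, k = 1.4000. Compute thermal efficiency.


r^(k-1) = 2.5391
eta = 1 - 1/2.5391 = 0.6062 = 60.6159%

60.6159%


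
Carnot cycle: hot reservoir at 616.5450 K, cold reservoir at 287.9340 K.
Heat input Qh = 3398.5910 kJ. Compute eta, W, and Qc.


eta = 1 - 287.9340/616.5450 = 0.5330
W = 0.5330 * 3398.5910 = 1811.4077 kJ
Qc = 3398.5910 - 1811.4077 = 1587.1833 kJ

eta = 53.2988%, W = 1811.4077 kJ, Qc = 1587.1833 kJ


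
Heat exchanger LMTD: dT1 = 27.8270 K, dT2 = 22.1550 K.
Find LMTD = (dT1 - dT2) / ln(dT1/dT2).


dT1/dT2 = 1.2560
ln(dT1/dT2) = 0.2279
LMTD = 5.6720 / 0.2279 = 24.8834 K

24.8834 K


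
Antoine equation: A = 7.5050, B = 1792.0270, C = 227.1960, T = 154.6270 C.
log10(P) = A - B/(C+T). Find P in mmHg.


C+T = 381.8230
B/(C+T) = 4.6933
log10(P) = 7.5050 - 4.6933 = 2.8117
P = 10^2.8117 = 648.1196 mmHg

648.1196 mmHg


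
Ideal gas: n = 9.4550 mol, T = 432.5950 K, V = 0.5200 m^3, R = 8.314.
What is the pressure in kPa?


P = nRT/V = 9.4550 * 8.314 * 432.5950 / 0.5200
= 34005.8041 / 0.5200 = 65395.7771 Pa = 65.3958 kPa

65.3958 kPa


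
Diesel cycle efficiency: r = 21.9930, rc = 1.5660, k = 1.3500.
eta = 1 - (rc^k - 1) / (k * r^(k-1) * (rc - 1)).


r^(k-1) = 2.9498
rc^k = 1.8322
eta = 0.6308 = 63.0794%

63.0794%


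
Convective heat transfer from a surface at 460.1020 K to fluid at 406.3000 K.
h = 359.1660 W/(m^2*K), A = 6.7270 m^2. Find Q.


dT = 53.8020 K
Q = 359.1660 * 6.7270 * 53.8020 = 129991.5331 W

129991.5331 W


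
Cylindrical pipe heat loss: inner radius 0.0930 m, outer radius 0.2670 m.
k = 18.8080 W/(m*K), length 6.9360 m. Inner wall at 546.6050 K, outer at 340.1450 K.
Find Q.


dT = 206.4600 K
ln(ro/ri) = 1.0546
Q = 2*pi*18.8080*6.9360*206.4600 / 1.0546 = 160457.2995 W

160457.2995 W


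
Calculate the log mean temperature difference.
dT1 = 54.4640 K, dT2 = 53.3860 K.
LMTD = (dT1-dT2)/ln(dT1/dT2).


dT1/dT2 = 1.0202
ln(dT1/dT2) = 0.0200
LMTD = 1.0780 / 0.0200 = 53.9232 K

53.9232 K


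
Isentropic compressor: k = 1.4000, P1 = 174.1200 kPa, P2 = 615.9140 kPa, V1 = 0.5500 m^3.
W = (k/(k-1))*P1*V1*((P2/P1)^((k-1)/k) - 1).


(k-1)/k = 0.2857
(P2/P1)^exp = 1.4347
W = 3.5000 * 174.1200 * 0.5500 * (1.4347 - 1) = 145.7056 kJ

145.7056 kJ


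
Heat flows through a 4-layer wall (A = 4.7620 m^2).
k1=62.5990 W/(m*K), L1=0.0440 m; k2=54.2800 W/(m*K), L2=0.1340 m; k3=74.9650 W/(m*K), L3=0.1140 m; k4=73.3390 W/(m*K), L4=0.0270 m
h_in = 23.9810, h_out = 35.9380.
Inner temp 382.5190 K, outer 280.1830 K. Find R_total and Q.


R_conv_in = 1/(23.9810*4.7620) = 0.0088
R_1 = 0.0440/(62.5990*4.7620) = 0.0001
R_2 = 0.1340/(54.2800*4.7620) = 0.0005
R_3 = 0.1140/(74.9650*4.7620) = 0.0003
R_4 = 0.0270/(73.3390*4.7620) = 7.7311e-05
R_conv_out = 1/(35.9380*4.7620) = 0.0058
R_total = 0.0157 K/W
Q = 102.3360 / 0.0157 = 6533.7366 W

R_total = 0.0157 K/W, Q = 6533.7366 W


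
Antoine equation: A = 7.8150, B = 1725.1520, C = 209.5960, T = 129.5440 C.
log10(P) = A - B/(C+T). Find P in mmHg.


C+T = 339.1400
B/(C+T) = 5.0868
log10(P) = 7.8150 - 5.0868 = 2.7282
P = 10^2.7282 = 534.7574 mmHg

534.7574 mmHg


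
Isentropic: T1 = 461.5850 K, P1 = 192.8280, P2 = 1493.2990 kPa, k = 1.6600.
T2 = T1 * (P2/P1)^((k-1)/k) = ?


(k-1)/k = 0.3976
(P2/P1)^exp = 2.2566
T2 = 461.5850 * 2.2566 = 1041.5983 K

1041.5983 K


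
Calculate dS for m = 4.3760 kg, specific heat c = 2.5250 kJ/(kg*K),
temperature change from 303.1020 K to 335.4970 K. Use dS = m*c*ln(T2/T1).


T2/T1 = 1.1069
ln(T2/T1) = 0.1015
dS = 4.3760 * 2.5250 * 0.1015 = 1.1220 kJ/K

1.1220 kJ/K


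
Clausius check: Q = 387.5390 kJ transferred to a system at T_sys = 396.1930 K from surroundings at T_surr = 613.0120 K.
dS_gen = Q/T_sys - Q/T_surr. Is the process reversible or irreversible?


dS_sys = 387.5390/396.1930 = 0.9782 kJ/K
dS_surr = -387.5390/613.0120 = -0.6322 kJ/K
dS_gen = 0.9782 - 0.6322 = 0.3460 kJ/K (irreversible)

dS_gen = 0.3460 kJ/K, irreversible


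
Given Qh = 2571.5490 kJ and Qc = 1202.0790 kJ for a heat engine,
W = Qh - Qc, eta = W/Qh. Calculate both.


W = 2571.5490 - 1202.0790 = 1369.4700 kJ
eta = 1369.4700 / 2571.5490 = 0.5325 = 53.2547%

W = 1369.4700 kJ, eta = 53.2547%


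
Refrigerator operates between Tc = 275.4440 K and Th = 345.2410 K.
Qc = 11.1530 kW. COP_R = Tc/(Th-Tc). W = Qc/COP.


COP = 275.4440 / 69.7970 = 3.9464
W = 11.1530 / 3.9464 = 2.8261 kW

COP = 3.9464, W = 2.8261 kW


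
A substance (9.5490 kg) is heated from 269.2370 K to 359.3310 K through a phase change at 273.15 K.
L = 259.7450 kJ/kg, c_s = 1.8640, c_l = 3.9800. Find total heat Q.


Q1 (sensible, solid) = 9.5490 * 1.8640 * 3.9130 = 69.6488 kJ
Q2 (latent) = 9.5490 * 259.7450 = 2480.3050 kJ
Q3 (sensible, liquid) = 9.5490 * 3.9800 * 86.1810 = 3275.3106 kJ
Q_total = 5825.2644 kJ

5825.2644 kJ


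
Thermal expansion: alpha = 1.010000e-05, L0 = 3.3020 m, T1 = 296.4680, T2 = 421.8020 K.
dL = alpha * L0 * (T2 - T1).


dT = 125.3340 K
dL = 1.010000e-05 * 3.3020 * 125.3340 = 0.004180 m
L_final = 3.306180 m

dL = 0.004180 m


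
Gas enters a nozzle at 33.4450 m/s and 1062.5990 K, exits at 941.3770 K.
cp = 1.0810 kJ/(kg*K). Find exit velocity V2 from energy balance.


dT = 121.2220 K
2*cp*1000*dT = 262081.9640
V1^2 = 1118.5680
V2 = sqrt(263200.5320) = 513.0307 m/s

513.0307 m/s


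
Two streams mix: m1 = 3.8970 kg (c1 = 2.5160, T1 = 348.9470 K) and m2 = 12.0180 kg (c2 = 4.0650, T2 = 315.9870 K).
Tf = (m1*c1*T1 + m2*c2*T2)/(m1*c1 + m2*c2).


num = 18858.3403
den = 58.6580
Tf = 321.4964 K

321.4964 K


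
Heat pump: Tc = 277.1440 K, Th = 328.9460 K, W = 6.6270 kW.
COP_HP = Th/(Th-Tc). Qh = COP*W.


COP = 328.9460 / 51.8020 = 6.3501
Qh = 6.3501 * 6.6270 = 42.0819 kW

COP = 6.3501, Qh = 42.0819 kW


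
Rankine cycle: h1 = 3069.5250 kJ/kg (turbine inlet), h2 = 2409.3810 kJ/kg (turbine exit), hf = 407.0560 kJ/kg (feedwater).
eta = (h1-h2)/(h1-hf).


W = 660.1440 kJ/kg
Q_in = 2662.4690 kJ/kg
eta = 0.2479 = 24.7944%

eta = 24.7944%


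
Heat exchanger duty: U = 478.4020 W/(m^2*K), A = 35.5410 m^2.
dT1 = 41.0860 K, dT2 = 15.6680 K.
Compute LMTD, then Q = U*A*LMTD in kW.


LMTD = 26.3659 K
Q = 478.4020 * 35.5410 * 26.3659 = 448296.9569 W = 448.2970 kW

448.2970 kW


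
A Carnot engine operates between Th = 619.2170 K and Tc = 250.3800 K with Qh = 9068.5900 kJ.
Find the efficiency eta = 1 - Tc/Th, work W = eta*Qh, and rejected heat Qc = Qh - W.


eta = 1 - 250.3800/619.2170 = 0.5957
W = 0.5957 * 9068.5900 = 5401.7114 kJ
Qc = 9068.5900 - 5401.7114 = 3666.8786 kJ

eta = 59.5651%, W = 5401.7114 kJ, Qc = 3666.8786 kJ


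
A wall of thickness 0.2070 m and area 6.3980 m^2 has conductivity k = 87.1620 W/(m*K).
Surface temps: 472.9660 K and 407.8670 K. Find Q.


dT = 65.0990 K
Q = 87.1620 * 6.3980 * 65.0990 / 0.2070 = 175378.1136 W

175378.1136 W


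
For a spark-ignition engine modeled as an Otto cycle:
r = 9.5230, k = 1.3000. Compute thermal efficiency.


r^(k-1) = 1.9662
eta = 1 - 1/1.9662 = 0.4914 = 49.1410%

49.1410%


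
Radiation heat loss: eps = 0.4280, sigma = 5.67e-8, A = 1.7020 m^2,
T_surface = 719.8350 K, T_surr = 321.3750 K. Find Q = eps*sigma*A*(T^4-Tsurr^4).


T^4 = 2.6849e+11
Tsurr^4 = 1.0667e+10
Q = 0.4280 * 5.67e-8 * 1.7020 * 2.5783e+11 = 10649.0696 W

10649.0696 W


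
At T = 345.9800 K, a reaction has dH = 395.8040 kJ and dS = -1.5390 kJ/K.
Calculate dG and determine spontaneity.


T*dS = 345.9800 * -1.5390 = -532.4632 kJ
dG = 395.8040 + 532.4632 = 928.2672 kJ (non-spontaneous)

dG = 928.2672 kJ, non-spontaneous


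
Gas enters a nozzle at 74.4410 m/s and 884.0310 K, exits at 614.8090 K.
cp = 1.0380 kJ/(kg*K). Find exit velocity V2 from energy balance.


dT = 269.2220 K
2*cp*1000*dT = 558904.8720
V1^2 = 5541.4625
V2 = sqrt(564446.3345) = 751.2964 m/s

751.2964 m/s


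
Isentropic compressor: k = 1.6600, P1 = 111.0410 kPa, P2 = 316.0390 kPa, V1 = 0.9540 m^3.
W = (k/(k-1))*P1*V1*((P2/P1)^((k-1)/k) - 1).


(k-1)/k = 0.3976
(P2/P1)^exp = 1.5157
W = 2.5152 * 111.0410 * 0.9540 * (1.5157 - 1) = 137.3974 kJ

137.3974 kJ


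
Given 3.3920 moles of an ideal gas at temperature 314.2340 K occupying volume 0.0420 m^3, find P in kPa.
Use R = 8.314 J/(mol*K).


P = nRT/V = 3.3920 * 8.314 * 314.2340 / 0.0420
= 8861.7407 / 0.0420 = 210993.8259 Pa = 210.9938 kPa

210.9938 kPa


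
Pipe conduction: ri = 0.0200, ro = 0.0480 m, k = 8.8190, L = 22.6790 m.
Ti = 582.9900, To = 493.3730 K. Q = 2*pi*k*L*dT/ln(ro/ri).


dT = 89.6170 K
ln(ro/ri) = 0.8755
Q = 2*pi*8.8190*22.6790*89.6170 / 0.8755 = 128639.0639 W

128639.0639 W


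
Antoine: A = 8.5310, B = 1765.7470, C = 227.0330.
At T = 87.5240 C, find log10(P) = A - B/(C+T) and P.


C+T = 314.5570
B/(C+T) = 5.6134
log10(P) = 8.5310 - 5.6134 = 2.9176
P = 10^2.9176 = 827.1028 mmHg

827.1028 mmHg


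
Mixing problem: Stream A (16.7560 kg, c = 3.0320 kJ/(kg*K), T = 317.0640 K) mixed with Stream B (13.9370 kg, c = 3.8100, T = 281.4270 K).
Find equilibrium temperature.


num = 31051.9456
den = 103.9042
Tf = 298.8518 K

298.8518 K


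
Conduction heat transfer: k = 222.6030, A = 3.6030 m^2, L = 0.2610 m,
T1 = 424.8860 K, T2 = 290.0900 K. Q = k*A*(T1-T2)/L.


dT = 134.7960 K
Q = 222.6030 * 3.6030 * 134.7960 / 0.2610 = 414220.6756 W

414220.6756 W


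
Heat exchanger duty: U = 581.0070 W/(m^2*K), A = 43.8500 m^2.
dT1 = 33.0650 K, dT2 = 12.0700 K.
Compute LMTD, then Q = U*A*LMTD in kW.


LMTD = 20.8335 K
Q = 581.0070 * 43.8500 * 20.8335 = 530778.1660 W = 530.7782 kW

530.7782 kW


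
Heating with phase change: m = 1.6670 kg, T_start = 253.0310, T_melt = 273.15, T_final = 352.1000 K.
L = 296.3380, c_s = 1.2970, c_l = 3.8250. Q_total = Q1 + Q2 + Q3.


Q1 (sensible, solid) = 1.6670 * 1.2970 * 20.1190 = 43.4993 kJ
Q2 (latent) = 1.6670 * 296.3380 = 493.9954 kJ
Q3 (sensible, liquid) = 1.6670 * 3.8250 * 78.9500 = 503.4069 kJ
Q_total = 1040.9016 kJ

1040.9016 kJ


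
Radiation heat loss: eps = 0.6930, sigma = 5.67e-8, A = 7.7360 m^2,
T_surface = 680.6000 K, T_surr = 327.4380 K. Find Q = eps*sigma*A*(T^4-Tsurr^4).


T^4 = 2.1457e+11
Tsurr^4 = 1.1495e+10
Q = 0.6930 * 5.67e-8 * 7.7360 * 2.0307e+11 = 61728.7538 W

61728.7538 W


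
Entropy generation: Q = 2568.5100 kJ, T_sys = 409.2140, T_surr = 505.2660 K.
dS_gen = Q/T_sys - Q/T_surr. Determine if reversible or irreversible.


dS_sys = 2568.5100/409.2140 = 6.2767 kJ/K
dS_surr = -2568.5100/505.2660 = -5.0835 kJ/K
dS_gen = 6.2767 - 5.0835 = 1.1932 kJ/K (irreversible)

dS_gen = 1.1932 kJ/K, irreversible


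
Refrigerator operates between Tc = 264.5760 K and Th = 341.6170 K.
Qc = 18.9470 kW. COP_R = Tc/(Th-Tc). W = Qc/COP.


COP = 264.5760 / 77.0410 = 3.4342
W = 18.9470 / 3.4342 = 5.5171 kW

COP = 3.4342, W = 5.5171 kW


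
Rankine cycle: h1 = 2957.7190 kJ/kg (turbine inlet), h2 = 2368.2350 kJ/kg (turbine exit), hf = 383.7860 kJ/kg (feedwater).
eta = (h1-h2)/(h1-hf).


W = 589.4840 kJ/kg
Q_in = 2573.9330 kJ/kg
eta = 0.2290 = 22.9021%

eta = 22.9021%


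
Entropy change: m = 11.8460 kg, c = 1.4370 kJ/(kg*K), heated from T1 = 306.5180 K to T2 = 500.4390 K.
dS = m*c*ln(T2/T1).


T2/T1 = 1.6327
ln(T2/T1) = 0.4902
dS = 11.8460 * 1.4370 * 0.4902 = 8.3447 kJ/K

8.3447 kJ/K


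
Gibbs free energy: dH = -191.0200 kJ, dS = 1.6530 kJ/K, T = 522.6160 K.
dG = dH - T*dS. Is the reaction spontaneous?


T*dS = 522.6160 * 1.6530 = 863.8842 kJ
dG = -191.0200 - 863.8842 = -1054.9042 kJ (spontaneous)

dG = -1054.9042 kJ, spontaneous


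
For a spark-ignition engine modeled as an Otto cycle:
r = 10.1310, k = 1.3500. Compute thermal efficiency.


r^(k-1) = 2.2489
eta = 1 - 1/2.2489 = 0.5553 = 55.5347%

55.5347%


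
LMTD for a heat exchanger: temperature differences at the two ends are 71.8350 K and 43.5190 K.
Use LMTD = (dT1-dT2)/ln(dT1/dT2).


dT1/dT2 = 1.6507
ln(dT1/dT2) = 0.5012
LMTD = 28.3160 / 0.5012 = 56.4993 K

56.4993 K


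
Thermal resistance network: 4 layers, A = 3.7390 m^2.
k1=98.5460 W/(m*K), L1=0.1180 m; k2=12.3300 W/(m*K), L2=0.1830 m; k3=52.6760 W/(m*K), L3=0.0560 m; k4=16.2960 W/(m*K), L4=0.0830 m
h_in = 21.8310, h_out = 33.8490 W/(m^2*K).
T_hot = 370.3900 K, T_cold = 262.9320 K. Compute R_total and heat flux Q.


R_conv_in = 1/(21.8310*3.7390) = 0.0123
R_1 = 0.1180/(98.5460*3.7390) = 0.0003
R_2 = 0.1830/(12.3300*3.7390) = 0.0040
R_3 = 0.0560/(52.6760*3.7390) = 0.0003
R_4 = 0.0830/(16.2960*3.7390) = 0.0014
R_conv_out = 1/(33.8490*3.7390) = 0.0079
R_total = 0.0261 K/W
Q = 107.4580 / 0.0261 = 4118.9742 W

R_total = 0.0261 K/W, Q = 4118.9742 W


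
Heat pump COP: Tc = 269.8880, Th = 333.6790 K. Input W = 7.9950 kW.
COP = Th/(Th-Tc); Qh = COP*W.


COP = 333.6790 / 63.7910 = 5.2308
Qh = 5.2308 * 7.9950 = 41.8204 kW

COP = 5.2308, Qh = 41.8204 kW


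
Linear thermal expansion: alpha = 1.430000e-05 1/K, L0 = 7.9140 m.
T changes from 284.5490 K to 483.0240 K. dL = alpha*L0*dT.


dT = 198.4750 K
dL = 1.430000e-05 * 7.9140 * 198.4750 = 0.022461 m
L_final = 7.936461 m

dL = 0.022461 m


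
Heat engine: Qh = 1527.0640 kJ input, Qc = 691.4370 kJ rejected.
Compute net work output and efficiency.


W = 1527.0640 - 691.4370 = 835.6270 kJ
eta = 835.6270 / 1527.0640 = 0.5472 = 54.7212%

W = 835.6270 kJ, eta = 54.7212%


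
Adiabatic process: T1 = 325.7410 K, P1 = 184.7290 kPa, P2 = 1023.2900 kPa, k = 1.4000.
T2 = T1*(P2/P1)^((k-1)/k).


(k-1)/k = 0.2857
(P2/P1)^exp = 1.6309
T2 = 325.7410 * 1.6309 = 531.2398 K

531.2398 K


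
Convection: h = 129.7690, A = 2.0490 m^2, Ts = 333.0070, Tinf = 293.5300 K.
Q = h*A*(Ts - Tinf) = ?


dT = 39.4770 K
Q = 129.7690 * 2.0490 * 39.4770 = 10496.8033 W

10496.8033 W


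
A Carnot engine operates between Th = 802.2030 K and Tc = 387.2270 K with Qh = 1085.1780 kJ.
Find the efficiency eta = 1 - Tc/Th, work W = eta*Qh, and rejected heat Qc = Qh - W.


eta = 1 - 387.2270/802.2030 = 0.5173
W = 0.5173 * 1085.1780 = 561.3577 kJ
Qc = 1085.1780 - 561.3577 = 523.8203 kJ

eta = 51.7295%, W = 561.3577 kJ, Qc = 523.8203 kJ


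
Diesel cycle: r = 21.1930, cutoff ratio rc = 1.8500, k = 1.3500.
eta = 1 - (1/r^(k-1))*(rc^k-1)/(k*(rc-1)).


r^(k-1) = 2.9118
rc^k = 2.2945
eta = 0.6126 = 61.2590%

61.2590%


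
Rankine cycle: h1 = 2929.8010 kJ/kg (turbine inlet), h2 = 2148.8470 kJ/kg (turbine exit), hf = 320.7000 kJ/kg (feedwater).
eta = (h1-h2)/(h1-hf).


W = 780.9540 kJ/kg
Q_in = 2609.1010 kJ/kg
eta = 0.2993 = 29.9319%

eta = 29.9319%


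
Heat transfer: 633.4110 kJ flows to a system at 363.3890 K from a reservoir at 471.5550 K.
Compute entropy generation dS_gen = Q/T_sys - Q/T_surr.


dS_sys = 633.4110/363.3890 = 1.7431 kJ/K
dS_surr = -633.4110/471.5550 = -1.3432 kJ/K
dS_gen = 1.7431 - 1.3432 = 0.3998 kJ/K (irreversible)

dS_gen = 0.3998 kJ/K, irreversible


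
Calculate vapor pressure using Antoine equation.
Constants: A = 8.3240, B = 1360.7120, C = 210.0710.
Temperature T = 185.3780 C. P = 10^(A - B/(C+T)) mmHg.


C+T = 395.4490
B/(C+T) = 3.4409
log10(P) = 8.3240 - 3.4409 = 4.8831
P = 10^4.8831 = 76396.0366 mmHg

76396.0366 mmHg


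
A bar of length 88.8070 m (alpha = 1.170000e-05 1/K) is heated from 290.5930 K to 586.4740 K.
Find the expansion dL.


dT = 295.8810 K
dL = 1.170000e-05 * 88.8070 * 295.8810 = 0.307433 m
L_final = 89.114433 m

dL = 0.307433 m


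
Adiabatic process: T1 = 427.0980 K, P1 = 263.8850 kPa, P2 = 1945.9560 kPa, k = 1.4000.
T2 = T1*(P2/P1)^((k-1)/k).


(k-1)/k = 0.2857
(P2/P1)^exp = 1.7698
T2 = 427.0980 * 1.7698 = 755.8699 K

755.8699 K


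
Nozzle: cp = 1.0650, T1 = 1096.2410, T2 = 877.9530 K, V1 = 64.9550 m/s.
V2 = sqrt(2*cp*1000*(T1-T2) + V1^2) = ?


dT = 218.2880 K
2*cp*1000*dT = 464953.4400
V1^2 = 4219.1520
V2 = sqrt(469172.5920) = 684.9617 m/s

684.9617 m/s


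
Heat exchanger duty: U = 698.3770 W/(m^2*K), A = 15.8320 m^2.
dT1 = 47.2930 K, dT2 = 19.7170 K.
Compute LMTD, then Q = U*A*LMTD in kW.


LMTD = 31.5197 K
Q = 698.3770 * 15.8320 * 31.5197 = 348504.1487 W = 348.5041 kW

348.5041 kW


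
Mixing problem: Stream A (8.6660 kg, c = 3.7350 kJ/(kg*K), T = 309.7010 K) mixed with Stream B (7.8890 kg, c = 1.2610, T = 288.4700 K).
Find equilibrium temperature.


num = 12893.9581
den = 42.3155
Tf = 304.7098 K

304.7098 K


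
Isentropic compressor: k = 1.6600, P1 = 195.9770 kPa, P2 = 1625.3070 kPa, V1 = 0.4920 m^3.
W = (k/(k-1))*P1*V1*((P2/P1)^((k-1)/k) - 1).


(k-1)/k = 0.3976
(P2/P1)^exp = 2.3189
W = 2.5152 * 195.9770 * 0.4920 * (2.3189 - 1) = 319.8451 kJ

319.8451 kJ


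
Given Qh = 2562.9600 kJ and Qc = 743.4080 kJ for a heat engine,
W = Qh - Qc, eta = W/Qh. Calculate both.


W = 2562.9600 - 743.4080 = 1819.5520 kJ
eta = 1819.5520 / 2562.9600 = 0.7099 = 70.9942%

W = 1819.5520 kJ, eta = 70.9942%


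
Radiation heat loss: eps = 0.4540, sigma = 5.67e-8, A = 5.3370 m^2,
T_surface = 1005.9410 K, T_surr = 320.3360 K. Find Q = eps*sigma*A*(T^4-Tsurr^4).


T^4 = 1.0240e+12
Tsurr^4 = 1.0530e+10
Q = 0.4540 * 5.67e-8 * 5.3370 * 1.0134e+12 = 139231.3538 W

139231.3538 W


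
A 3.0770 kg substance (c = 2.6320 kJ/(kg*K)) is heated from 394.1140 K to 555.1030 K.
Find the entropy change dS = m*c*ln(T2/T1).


T2/T1 = 1.4085
ln(T2/T1) = 0.3425
dS = 3.0770 * 2.6320 * 0.3425 = 2.7739 kJ/K

2.7739 kJ/K


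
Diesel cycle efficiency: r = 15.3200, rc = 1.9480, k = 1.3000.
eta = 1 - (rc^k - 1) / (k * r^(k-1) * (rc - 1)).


r^(k-1) = 2.2677
rc^k = 2.3794
eta = 0.5064 = 50.6420%

50.6420%


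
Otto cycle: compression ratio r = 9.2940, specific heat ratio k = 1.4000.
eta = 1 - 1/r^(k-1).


r^(k-1) = 2.4394
eta = 1 - 1/2.4394 = 0.5901 = 59.0061%

59.0061%


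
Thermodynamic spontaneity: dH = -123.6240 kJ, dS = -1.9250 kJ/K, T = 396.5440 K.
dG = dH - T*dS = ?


T*dS = 396.5440 * -1.9250 = -763.3472 kJ
dG = -123.6240 + 763.3472 = 639.7232 kJ (non-spontaneous)

dG = 639.7232 kJ, non-spontaneous


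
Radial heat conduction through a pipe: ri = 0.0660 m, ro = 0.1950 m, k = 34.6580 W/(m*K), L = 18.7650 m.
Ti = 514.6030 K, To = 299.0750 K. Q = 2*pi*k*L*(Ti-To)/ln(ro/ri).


dT = 215.5280 K
ln(ro/ri) = 1.0833
Q = 2*pi*34.6580*18.7650*215.5280 / 1.0833 = 812959.5247 W

812959.5247 W


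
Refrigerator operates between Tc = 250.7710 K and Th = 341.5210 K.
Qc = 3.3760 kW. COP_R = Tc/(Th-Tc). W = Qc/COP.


COP = 250.7710 / 90.7500 = 2.7633
W = 3.3760 / 2.7633 = 1.2217 kW

COP = 2.7633, W = 1.2217 kW


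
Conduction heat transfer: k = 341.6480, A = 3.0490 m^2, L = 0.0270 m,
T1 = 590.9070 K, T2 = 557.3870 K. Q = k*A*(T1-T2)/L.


dT = 33.5200 K
Q = 341.6480 * 3.0490 * 33.5200 / 0.0270 = 1293232.3291 W

1293232.3291 W


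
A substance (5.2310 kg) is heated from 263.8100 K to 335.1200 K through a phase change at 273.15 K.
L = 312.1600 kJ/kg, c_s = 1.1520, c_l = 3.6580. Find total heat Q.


Q1 (sensible, solid) = 5.2310 * 1.1520 * 9.3400 = 56.2839 kJ
Q2 (latent) = 5.2310 * 312.1600 = 1632.9090 kJ
Q3 (sensible, liquid) = 5.2310 * 3.6580 * 61.9700 = 1185.7958 kJ
Q_total = 2874.9887 kJ

2874.9887 kJ


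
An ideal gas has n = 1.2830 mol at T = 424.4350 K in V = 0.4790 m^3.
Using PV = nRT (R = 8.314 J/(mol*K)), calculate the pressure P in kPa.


P = nRT/V = 1.2830 * 8.314 * 424.4350 / 0.4790
= 4527.3896 / 0.4790 = 9451.7528 Pa = 9.4518 kPa

9.4518 kPa


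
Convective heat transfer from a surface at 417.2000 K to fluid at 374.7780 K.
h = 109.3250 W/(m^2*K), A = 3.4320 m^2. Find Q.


dT = 42.4220 K
Q = 109.3250 * 3.4320 * 42.4220 = 15916.8786 W

15916.8786 W


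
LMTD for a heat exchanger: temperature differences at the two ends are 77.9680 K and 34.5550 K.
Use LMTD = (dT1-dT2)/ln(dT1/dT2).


dT1/dT2 = 2.2563
ln(dT1/dT2) = 0.8137
LMTD = 43.4130 / 0.8137 = 53.3496 K

53.3496 K


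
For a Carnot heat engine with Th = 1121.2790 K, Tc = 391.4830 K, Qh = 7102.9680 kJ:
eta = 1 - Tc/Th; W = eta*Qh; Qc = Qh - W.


eta = 1 - 391.4830/1121.2790 = 0.6509
W = 0.6509 * 7102.9680 = 4623.0400 kJ
Qc = 7102.9680 - 4623.0400 = 2479.9280 kJ

eta = 65.0860%, W = 4623.0400 kJ, Qc = 2479.9280 kJ


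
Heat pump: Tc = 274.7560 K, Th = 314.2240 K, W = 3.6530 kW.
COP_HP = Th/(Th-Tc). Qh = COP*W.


COP = 314.2240 / 39.4680 = 7.9615
Qh = 7.9615 * 3.6530 = 29.0833 kW

COP = 7.9615, Qh = 29.0833 kW


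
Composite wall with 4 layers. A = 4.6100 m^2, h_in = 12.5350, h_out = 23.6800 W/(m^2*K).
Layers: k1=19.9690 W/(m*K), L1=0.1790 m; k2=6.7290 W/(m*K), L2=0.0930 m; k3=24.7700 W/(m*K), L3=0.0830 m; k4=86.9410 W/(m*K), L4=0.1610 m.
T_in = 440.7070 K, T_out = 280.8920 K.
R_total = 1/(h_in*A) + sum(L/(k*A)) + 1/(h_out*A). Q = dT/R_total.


R_conv_in = 1/(12.5350*4.6100) = 0.0173
R_1 = 0.1790/(19.9690*4.6100) = 0.0019
R_2 = 0.0930/(6.7290*4.6100) = 0.0030
R_3 = 0.0830/(24.7700*4.6100) = 0.0007
R_4 = 0.1610/(86.9410*4.6100) = 0.0004
R_conv_out = 1/(23.6800*4.6100) = 0.0092
R_total = 0.0325 K/W
Q = 159.8150 / 0.0325 = 4911.8545 W

R_total = 0.0325 K/W, Q = 4911.8545 W


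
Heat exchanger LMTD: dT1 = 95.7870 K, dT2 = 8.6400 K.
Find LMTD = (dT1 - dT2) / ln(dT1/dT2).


dT1/dT2 = 11.0865
ln(dT1/dT2) = 2.4057
LMTD = 87.1470 / 2.4057 = 36.2248 K

36.2248 K


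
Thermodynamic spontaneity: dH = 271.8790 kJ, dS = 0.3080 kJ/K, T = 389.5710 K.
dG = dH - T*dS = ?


T*dS = 389.5710 * 0.3080 = 119.9879 kJ
dG = 271.8790 - 119.9879 = 151.8911 kJ (non-spontaneous)

dG = 151.8911 kJ, non-spontaneous


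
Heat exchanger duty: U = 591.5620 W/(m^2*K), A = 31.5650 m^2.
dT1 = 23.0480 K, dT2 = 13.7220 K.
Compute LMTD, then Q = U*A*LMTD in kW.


LMTD = 17.9838 K
Q = 591.5620 * 31.5650 * 17.9838 = 335804.7779 W = 335.8048 kW

335.8048 kW


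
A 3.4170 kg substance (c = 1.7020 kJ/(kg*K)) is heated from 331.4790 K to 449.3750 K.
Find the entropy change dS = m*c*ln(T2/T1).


T2/T1 = 1.3557
ln(T2/T1) = 0.3043
dS = 3.4170 * 1.7020 * 0.3043 = 1.7697 kJ/K

1.7697 kJ/K


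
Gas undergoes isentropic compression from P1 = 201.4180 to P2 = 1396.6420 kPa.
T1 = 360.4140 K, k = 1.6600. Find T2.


(k-1)/k = 0.3976
(P2/P1)^exp = 2.1596
T2 = 360.4140 * 2.1596 = 778.3410 K

778.3410 K


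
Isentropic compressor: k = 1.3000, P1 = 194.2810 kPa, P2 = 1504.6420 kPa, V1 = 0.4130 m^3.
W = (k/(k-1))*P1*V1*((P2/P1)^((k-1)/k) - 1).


(k-1)/k = 0.2308
(P2/P1)^exp = 1.6038
W = 4.3333 * 194.2810 * 0.4130 * (1.6038 - 1) = 209.9457 kJ

209.9457 kJ


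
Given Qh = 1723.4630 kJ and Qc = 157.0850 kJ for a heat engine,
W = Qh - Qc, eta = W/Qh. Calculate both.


W = 1723.4630 - 157.0850 = 1566.3780 kJ
eta = 1566.3780 / 1723.4630 = 0.9089 = 90.8855%

W = 1566.3780 kJ, eta = 90.8855%


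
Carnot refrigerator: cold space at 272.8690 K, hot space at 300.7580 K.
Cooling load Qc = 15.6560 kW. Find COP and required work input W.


COP = 272.8690 / 27.8890 = 9.7841
W = 15.6560 / 9.7841 = 1.6001 kW

COP = 9.7841, W = 1.6001 kW


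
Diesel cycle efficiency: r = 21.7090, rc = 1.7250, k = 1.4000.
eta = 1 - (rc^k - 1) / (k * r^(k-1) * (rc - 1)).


r^(k-1) = 3.4250
rc^k = 2.1454
eta = 0.6705 = 67.0520%

67.0520%


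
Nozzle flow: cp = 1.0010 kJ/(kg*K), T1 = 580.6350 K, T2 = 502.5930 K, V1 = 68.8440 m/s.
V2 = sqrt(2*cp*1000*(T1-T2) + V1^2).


dT = 78.0420 K
2*cp*1000*dT = 156240.0840
V1^2 = 4739.4963
V2 = sqrt(160979.5803) = 401.2226 m/s

401.2226 m/s


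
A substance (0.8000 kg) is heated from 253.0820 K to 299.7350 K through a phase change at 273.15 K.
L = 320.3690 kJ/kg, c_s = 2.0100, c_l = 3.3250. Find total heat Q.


Q1 (sensible, solid) = 0.8000 * 2.0100 * 20.0680 = 32.2693 kJ
Q2 (latent) = 0.8000 * 320.3690 = 256.2952 kJ
Q3 (sensible, liquid) = 0.8000 * 3.3250 * 26.5850 = 70.7161 kJ
Q_total = 359.2806 kJ

359.2806 kJ


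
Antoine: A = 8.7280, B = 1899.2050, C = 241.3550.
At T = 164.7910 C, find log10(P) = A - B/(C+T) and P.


C+T = 406.1460
B/(C+T) = 4.6762
log10(P) = 8.7280 - 4.6762 = 4.0518
P = 10^4.0518 = 11267.7382 mmHg

11267.7382 mmHg


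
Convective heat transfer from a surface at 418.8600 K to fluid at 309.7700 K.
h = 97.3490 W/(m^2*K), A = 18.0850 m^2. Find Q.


dT = 109.0900 K
Q = 97.3490 * 18.0850 * 109.0900 = 192059.1266 W

192059.1266 W


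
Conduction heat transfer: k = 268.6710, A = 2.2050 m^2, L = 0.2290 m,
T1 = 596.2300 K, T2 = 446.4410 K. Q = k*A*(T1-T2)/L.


dT = 149.7890 K
Q = 268.6710 * 2.2050 * 149.7890 / 0.2290 = 387501.8896 W

387501.8896 W


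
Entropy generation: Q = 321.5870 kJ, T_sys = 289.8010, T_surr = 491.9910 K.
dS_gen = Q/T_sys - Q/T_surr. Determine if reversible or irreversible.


dS_sys = 321.5870/289.8010 = 1.1097 kJ/K
dS_surr = -321.5870/491.9910 = -0.6536 kJ/K
dS_gen = 1.1097 - 0.6536 = 0.4560 kJ/K (irreversible)

dS_gen = 0.4560 kJ/K, irreversible


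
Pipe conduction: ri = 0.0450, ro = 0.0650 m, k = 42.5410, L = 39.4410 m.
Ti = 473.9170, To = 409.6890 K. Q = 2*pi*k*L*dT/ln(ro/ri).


dT = 64.2280 K
ln(ro/ri) = 0.3677
Q = 2*pi*42.5410*39.4410*64.2280 / 0.3677 = 1841352.6971 W

1841352.6971 W


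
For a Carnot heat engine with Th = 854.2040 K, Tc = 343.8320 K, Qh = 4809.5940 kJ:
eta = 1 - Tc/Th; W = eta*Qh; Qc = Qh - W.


eta = 1 - 343.8320/854.2040 = 0.5975
W = 0.5975 * 4809.5940 = 2873.6486 kJ
Qc = 4809.5940 - 2873.6486 = 1935.9454 kJ

eta = 59.7483%, W = 2873.6486 kJ, Qc = 1935.9454 kJ


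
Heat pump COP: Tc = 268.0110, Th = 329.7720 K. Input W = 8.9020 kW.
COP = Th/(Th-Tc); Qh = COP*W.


COP = 329.7720 / 61.7610 = 5.3395
Qh = 5.3395 * 8.9020 = 47.5321 kW

COP = 5.3395, Qh = 47.5321 kW


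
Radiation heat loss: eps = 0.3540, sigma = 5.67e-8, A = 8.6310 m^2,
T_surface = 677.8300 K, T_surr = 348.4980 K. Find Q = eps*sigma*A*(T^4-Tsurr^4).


T^4 = 2.1110e+11
Tsurr^4 = 1.4750e+10
Q = 0.3540 * 5.67e-8 * 8.6310 * 1.9635e+11 = 34015.1340 W

34015.1340 W


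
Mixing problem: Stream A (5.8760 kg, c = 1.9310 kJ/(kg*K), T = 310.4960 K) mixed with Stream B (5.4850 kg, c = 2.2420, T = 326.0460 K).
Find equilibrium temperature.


num = 7532.5686
den = 23.6439
Tf = 318.5837 K

318.5837 K


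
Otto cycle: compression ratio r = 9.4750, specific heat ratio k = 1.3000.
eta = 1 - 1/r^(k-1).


r^(k-1) = 1.9632
eta = 1 - 1/1.9632 = 0.4906 = 49.0638%

49.0638%


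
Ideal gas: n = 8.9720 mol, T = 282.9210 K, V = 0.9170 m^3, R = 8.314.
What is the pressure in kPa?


P = nRT/V = 8.9720 * 8.314 * 282.9210 / 0.9170
= 21103.9850 / 0.9170 = 23014.1603 Pa = 23.0142 kPa

23.0142 kPa


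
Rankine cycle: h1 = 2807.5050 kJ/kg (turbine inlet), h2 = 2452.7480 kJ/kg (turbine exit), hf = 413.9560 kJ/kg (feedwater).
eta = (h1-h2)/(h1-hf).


W = 354.7570 kJ/kg
Q_in = 2393.5490 kJ/kg
eta = 0.1482 = 14.8214%

eta = 14.8214%


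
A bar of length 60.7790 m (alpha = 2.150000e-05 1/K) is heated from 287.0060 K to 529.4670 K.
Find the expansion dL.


dT = 242.4610 K
dL = 2.150000e-05 * 60.7790 * 242.4610 = 0.316836 m
L_final = 61.095836 m

dL = 0.316836 m


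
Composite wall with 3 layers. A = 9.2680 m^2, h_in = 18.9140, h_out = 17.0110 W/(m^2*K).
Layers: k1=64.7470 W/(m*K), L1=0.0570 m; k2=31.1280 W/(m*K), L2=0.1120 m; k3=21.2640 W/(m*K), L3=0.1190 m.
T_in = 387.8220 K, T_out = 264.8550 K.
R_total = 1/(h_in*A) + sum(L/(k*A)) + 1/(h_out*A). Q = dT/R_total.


R_conv_in = 1/(18.9140*9.2680) = 0.0057
R_1 = 0.0570/(64.7470*9.2680) = 9.4988e-05
R_2 = 0.1120/(31.1280*9.2680) = 0.0004
R_3 = 0.1190/(21.2640*9.2680) = 0.0006
R_conv_out = 1/(17.0110*9.2680) = 0.0063
R_total = 0.0131 K/W
Q = 122.9670 / 0.0131 = 9362.0960 W

R_total = 0.0131 K/W, Q = 9362.0960 W


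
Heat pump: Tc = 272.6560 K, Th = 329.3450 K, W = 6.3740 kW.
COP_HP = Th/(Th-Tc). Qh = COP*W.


COP = 329.3450 / 56.6890 = 5.8097
Qh = 5.8097 * 6.3740 = 37.0309 kW

COP = 5.8097, Qh = 37.0309 kW


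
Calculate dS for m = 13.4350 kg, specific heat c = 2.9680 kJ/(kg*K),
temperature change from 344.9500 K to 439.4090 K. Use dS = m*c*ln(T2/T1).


T2/T1 = 1.2738
ln(T2/T1) = 0.2420
dS = 13.4350 * 2.9680 * 0.2420 = 9.6510 kJ/K

9.6510 kJ/K


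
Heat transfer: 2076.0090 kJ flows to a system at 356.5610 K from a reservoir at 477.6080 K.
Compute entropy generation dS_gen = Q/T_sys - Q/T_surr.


dS_sys = 2076.0090/356.5610 = 5.8223 kJ/K
dS_surr = -2076.0090/477.6080 = -4.3467 kJ/K
dS_gen = 5.8223 - 4.3467 = 1.4756 kJ/K (irreversible)

dS_gen = 1.4756 kJ/K, irreversible


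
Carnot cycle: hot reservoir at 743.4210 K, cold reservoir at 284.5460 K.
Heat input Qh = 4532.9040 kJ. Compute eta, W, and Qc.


eta = 1 - 284.5460/743.4210 = 0.6172
W = 0.6172 * 4532.9040 = 2797.9252 kJ
Qc = 4532.9040 - 2797.9252 = 1734.9788 kJ

eta = 61.7248%, W = 2797.9252 kJ, Qc = 1734.9788 kJ


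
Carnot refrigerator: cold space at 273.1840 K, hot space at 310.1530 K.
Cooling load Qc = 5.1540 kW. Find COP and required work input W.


COP = 273.1840 / 36.9690 = 7.3895
W = 5.1540 / 7.3895 = 0.6975 kW

COP = 7.3895, W = 0.6975 kW


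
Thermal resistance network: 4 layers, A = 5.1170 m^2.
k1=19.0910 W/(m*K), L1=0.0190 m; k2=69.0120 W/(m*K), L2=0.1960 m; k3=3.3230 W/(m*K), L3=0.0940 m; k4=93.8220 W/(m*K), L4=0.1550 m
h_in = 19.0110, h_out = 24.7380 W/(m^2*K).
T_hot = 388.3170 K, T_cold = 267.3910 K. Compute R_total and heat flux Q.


R_conv_in = 1/(19.0110*5.1170) = 0.0103
R_1 = 0.0190/(19.0910*5.1170) = 0.0002
R_2 = 0.1960/(69.0120*5.1170) = 0.0006
R_3 = 0.0940/(3.3230*5.1170) = 0.0055
R_4 = 0.1550/(93.8220*5.1170) = 0.0003
R_conv_out = 1/(24.7380*5.1170) = 0.0079
R_total = 0.0248 K/W
Q = 120.9260 / 0.0248 = 4879.9615 W

R_total = 0.0248 K/W, Q = 4879.9615 W


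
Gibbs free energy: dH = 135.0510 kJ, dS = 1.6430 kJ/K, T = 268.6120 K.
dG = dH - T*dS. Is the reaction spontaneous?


T*dS = 268.6120 * 1.6430 = 441.3295 kJ
dG = 135.0510 - 441.3295 = -306.2785 kJ (spontaneous)

dG = -306.2785 kJ, spontaneous


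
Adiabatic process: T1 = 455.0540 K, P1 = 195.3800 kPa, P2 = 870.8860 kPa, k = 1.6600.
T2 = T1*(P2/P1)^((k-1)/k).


(k-1)/k = 0.3976
(P2/P1)^exp = 1.8116
T2 = 455.0540 * 1.8116 = 824.3874 K

824.3874 K


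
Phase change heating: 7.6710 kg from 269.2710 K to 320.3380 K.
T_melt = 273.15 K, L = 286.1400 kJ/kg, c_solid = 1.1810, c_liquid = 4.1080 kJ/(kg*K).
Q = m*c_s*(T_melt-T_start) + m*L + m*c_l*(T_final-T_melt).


Q1 (sensible, solid) = 7.6710 * 1.1810 * 3.8790 = 35.1416 kJ
Q2 (latent) = 7.6710 * 286.1400 = 2194.9799 kJ
Q3 (sensible, liquid) = 7.6710 * 4.1080 * 47.1880 = 1487.0103 kJ
Q_total = 3717.1319 kJ

3717.1319 kJ


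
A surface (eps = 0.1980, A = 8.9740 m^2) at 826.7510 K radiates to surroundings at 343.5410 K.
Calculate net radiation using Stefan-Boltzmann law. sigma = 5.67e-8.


T^4 = 4.6720e+11
Tsurr^4 = 1.3929e+10
Q = 0.1980 * 5.67e-8 * 8.9740 * 4.5327e+11 = 45665.5174 W

45665.5174 W


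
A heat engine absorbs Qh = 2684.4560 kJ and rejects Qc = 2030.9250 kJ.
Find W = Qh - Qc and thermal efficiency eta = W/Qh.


W = 2684.4560 - 2030.9250 = 653.5310 kJ
eta = 653.5310 / 2684.4560 = 0.2435 = 24.3450%

W = 653.5310 kJ, eta = 24.3450%


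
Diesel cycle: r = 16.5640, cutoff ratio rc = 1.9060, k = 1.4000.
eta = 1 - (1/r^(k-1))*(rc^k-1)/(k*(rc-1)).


r^(k-1) = 3.0737
rc^k = 2.4670
eta = 0.6237 = 62.3719%

62.3719%


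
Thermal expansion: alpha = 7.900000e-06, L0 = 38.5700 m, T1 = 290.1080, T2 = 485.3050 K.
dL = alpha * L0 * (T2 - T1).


dT = 195.1970 K
dL = 7.900000e-06 * 38.5700 * 195.1970 = 0.059477 m
L_final = 38.629477 m

dL = 0.059477 m


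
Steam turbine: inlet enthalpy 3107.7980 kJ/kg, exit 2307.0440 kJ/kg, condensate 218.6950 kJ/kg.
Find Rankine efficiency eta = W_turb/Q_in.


W = 800.7540 kJ/kg
Q_in = 2889.1030 kJ/kg
eta = 0.2772 = 27.7164%

eta = 27.7164%


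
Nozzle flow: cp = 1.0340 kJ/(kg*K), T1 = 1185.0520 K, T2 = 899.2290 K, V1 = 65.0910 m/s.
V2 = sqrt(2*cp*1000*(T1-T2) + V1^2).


dT = 285.8230 K
2*cp*1000*dT = 591081.9640
V1^2 = 4236.8383
V2 = sqrt(595318.8023) = 771.5691 m/s

771.5691 m/s


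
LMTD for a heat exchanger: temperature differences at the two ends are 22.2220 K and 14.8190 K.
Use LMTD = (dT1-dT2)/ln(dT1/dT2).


dT1/dT2 = 1.4996
ln(dT1/dT2) = 0.4052
LMTD = 7.4030 / 0.4052 = 18.2712 K

18.2712 K


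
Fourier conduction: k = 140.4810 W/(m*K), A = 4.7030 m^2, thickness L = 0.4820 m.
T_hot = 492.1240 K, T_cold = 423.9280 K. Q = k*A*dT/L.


dT = 68.1960 K
Q = 140.4810 * 4.7030 * 68.1960 / 0.4820 = 93476.9283 W

93476.9283 W


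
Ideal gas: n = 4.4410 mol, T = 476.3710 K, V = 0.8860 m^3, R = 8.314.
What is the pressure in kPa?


P = nRT/V = 4.4410 * 8.314 * 476.3710 / 0.8860
= 17588.7959 / 0.8860 = 19851.9141 Pa = 19.8519 kPa

19.8519 kPa


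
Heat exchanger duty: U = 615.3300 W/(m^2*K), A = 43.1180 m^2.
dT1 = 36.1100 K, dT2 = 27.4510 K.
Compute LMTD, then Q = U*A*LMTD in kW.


LMTD = 31.5829 K
Q = 615.3300 * 43.1180 * 31.5829 = 837951.4948 W = 837.9515 kW

837.9515 kW


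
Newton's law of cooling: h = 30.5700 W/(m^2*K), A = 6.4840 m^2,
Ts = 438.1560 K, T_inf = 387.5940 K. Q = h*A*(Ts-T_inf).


dT = 50.5620 K
Q = 30.5700 * 6.4840 * 50.5620 = 10022.1913 W

10022.1913 W


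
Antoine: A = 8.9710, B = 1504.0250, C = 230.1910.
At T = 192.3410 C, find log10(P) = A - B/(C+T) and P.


C+T = 422.5320
B/(C+T) = 3.5596
log10(P) = 8.9710 - 3.5596 = 5.4114
P = 10^5.4114 = 257897.4892 mmHg

257897.4892 mmHg


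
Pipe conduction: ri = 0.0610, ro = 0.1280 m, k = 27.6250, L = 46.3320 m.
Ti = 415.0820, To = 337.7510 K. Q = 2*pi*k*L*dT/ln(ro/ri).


dT = 77.3310 K
ln(ro/ri) = 0.7412
Q = 2*pi*27.6250*46.3320*77.3310 / 0.7412 = 839086.9485 W

839086.9485 W


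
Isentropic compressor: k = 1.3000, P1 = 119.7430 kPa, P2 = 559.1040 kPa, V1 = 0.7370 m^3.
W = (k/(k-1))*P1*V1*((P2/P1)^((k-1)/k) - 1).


(k-1)/k = 0.2308
(P2/P1)^exp = 1.4271
W = 4.3333 * 119.7430 * 0.7370 * (1.4271 - 1) = 163.3139 kJ

163.3139 kJ


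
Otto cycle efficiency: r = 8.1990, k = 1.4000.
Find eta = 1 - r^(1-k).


r^(k-1) = 2.3201
eta = 1 - 1/2.3201 = 0.5690 = 56.8982%

56.8982%


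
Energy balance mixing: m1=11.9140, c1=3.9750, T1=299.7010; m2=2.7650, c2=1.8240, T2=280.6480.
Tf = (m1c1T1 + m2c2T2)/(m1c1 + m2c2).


num = 15608.6938
den = 52.4015
Tf = 297.8673 K

297.8673 K


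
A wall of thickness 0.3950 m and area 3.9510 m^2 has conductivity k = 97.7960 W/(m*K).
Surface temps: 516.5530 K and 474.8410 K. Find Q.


dT = 41.7120 K
Q = 97.7960 * 3.9510 * 41.7120 / 0.3950 = 40802.9948 W

40802.9948 W


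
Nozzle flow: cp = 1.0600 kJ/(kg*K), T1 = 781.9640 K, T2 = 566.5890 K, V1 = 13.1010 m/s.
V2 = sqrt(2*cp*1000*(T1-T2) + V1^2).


dT = 215.3750 K
2*cp*1000*dT = 456595.0000
V1^2 = 171.6362
V2 = sqrt(456766.6362) = 675.8451 m/s

675.8451 m/s


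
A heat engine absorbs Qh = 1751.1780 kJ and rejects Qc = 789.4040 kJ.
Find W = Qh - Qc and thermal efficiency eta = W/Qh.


W = 1751.1780 - 789.4040 = 961.7740 kJ
eta = 961.7740 / 1751.1780 = 0.5492 = 54.9215%

W = 961.7740 kJ, eta = 54.9215%


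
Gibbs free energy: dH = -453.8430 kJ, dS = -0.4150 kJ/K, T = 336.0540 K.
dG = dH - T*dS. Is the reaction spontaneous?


T*dS = 336.0540 * -0.4150 = -139.4624 kJ
dG = -453.8430 + 139.4624 = -314.3806 kJ (spontaneous)

dG = -314.3806 kJ, spontaneous


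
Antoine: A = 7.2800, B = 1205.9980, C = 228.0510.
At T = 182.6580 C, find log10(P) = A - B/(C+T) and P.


C+T = 410.7090
B/(C+T) = 2.9364
log10(P) = 7.2800 - 2.9364 = 4.3436
P = 10^4.3436 = 22060.6982 mmHg

22060.6982 mmHg


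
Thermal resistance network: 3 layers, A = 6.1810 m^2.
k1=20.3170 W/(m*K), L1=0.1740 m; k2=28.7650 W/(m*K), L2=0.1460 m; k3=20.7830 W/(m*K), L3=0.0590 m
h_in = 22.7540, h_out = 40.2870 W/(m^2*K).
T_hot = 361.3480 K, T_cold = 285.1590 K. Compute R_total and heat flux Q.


R_conv_in = 1/(22.7540*6.1810) = 0.0071
R_1 = 0.1740/(20.3170*6.1810) = 0.0014
R_2 = 0.1460/(28.7650*6.1810) = 0.0008
R_3 = 0.0590/(20.7830*6.1810) = 0.0005
R_conv_out = 1/(40.2870*6.1810) = 0.0040
R_total = 0.0138 K/W
Q = 76.1890 / 0.0138 = 5524.1058 W

R_total = 0.0138 K/W, Q = 5524.1058 W


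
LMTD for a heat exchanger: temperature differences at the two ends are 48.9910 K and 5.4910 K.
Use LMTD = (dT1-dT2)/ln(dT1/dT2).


dT1/dT2 = 8.9221
ln(dT1/dT2) = 2.1885
LMTD = 43.5000 / 2.1885 = 19.8764 K

19.8764 K


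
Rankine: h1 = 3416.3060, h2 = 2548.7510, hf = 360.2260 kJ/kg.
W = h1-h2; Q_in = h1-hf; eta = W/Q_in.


W = 867.5550 kJ/kg
Q_in = 3056.0800 kJ/kg
eta = 0.2839 = 28.3878%

eta = 28.3878%


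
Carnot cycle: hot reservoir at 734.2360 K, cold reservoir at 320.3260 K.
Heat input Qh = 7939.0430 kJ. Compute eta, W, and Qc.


eta = 1 - 320.3260/734.2360 = 0.5637
W = 0.5637 * 7939.0430 = 4475.4674 kJ
Qc = 7939.0430 - 4475.4674 = 3463.5756 kJ

eta = 56.3729%, W = 4475.4674 kJ, Qc = 3463.5756 kJ


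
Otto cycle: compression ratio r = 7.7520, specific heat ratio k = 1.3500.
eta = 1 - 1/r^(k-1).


r^(k-1) = 2.0478
eta = 1 - 1/2.0478 = 0.5117 = 51.1679%

51.1679%


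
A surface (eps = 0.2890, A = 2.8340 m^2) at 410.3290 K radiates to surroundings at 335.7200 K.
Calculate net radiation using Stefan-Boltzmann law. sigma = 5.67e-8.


T^4 = 2.8348e+10
Tsurr^4 = 1.2703e+10
Q = 0.2890 * 5.67e-8 * 2.8340 * 1.5645e+10 = 726.5506 W

726.5506 W


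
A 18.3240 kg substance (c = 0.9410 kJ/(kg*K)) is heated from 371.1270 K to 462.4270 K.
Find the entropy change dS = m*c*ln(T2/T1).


T2/T1 = 1.2460
ln(T2/T1) = 0.2199
dS = 18.3240 * 0.9410 * 0.2199 = 3.7925 kJ/K

3.7925 kJ/K
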